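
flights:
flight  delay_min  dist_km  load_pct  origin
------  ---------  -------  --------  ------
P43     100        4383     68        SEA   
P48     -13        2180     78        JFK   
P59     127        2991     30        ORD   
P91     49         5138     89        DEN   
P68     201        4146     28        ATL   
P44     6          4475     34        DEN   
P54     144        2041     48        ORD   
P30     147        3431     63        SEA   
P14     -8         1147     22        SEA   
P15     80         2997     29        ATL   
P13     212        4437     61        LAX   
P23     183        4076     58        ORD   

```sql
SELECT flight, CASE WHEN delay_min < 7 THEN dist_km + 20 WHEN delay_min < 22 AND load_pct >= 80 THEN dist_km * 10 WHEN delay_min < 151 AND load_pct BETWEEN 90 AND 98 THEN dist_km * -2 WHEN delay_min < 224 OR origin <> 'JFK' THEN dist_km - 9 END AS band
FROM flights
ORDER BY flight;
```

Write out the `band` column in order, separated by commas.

flight=P13: delay_min < 224 OR origin <> 'JFK' → 4428
flight=P14: delay_min < 7 → 1167
flight=P15: delay_min < 224 OR origin <> 'JFK' → 2988
flight=P23: delay_min < 224 OR origin <> 'JFK' → 4067
flight=P30: delay_min < 224 OR origin <> 'JFK' → 3422
flight=P43: delay_min < 224 OR origin <> 'JFK' → 4374
flight=P44: delay_min < 7 → 4495
flight=P48: delay_min < 7 → 2200
flight=P54: delay_min < 224 OR origin <> 'JFK' → 2032
flight=P59: delay_min < 224 OR origin <> 'JFK' → 2982
flight=P68: delay_min < 224 OR origin <> 'JFK' → 4137
flight=P91: delay_min < 224 OR origin <> 'JFK' → 5129

4428, 1167, 2988, 4067, 3422, 4374, 4495, 2200, 2032, 2982, 4137, 5129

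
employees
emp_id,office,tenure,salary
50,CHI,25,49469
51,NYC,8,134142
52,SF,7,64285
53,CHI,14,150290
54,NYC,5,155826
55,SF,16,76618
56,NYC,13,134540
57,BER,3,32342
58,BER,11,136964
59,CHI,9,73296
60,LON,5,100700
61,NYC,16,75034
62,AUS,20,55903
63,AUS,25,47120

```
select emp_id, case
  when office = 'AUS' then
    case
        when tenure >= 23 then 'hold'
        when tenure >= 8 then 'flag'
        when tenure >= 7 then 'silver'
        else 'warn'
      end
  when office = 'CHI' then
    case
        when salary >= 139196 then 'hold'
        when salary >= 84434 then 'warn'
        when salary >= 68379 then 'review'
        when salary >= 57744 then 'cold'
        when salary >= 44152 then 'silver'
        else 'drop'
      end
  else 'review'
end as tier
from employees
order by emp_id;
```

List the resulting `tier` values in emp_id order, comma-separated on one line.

silver, review, review, hold, review, review, review, review, review, review, review, review, flag, hold

emp_id=50: office='CHI' → inner[salary >= 44152] → silver
emp_id=51: office='NYC' → outer ELSE → review
emp_id=52: office='SF' → outer ELSE → review
emp_id=53: office='CHI' → inner[salary >= 139196] → hold
emp_id=54: office='NYC' → outer ELSE → review
emp_id=55: office='SF' → outer ELSE → review
emp_id=56: office='NYC' → outer ELSE → review
emp_id=57: office='BER' → outer ELSE → review
emp_id=58: office='BER' → outer ELSE → review
emp_id=59: office='CHI' → inner[salary >= 68379] → review
emp_id=60: office='LON' → outer ELSE → review
emp_id=61: office='NYC' → outer ELSE → review
emp_id=62: office='AUS' → inner[tenure >= 8] → flag
emp_id=63: office='AUS' → inner[tenure >= 23] → hold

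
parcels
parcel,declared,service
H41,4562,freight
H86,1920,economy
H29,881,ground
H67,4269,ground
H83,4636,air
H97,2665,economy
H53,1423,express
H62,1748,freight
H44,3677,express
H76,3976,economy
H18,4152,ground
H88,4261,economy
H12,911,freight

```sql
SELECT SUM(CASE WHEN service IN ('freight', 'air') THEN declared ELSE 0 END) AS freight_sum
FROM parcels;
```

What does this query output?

11857

parcel=H41: ✓ → 4562
parcel=H86: ✗
parcel=H29: ✗
parcel=H67: ✗
parcel=H83: ✓ → 4636
parcel=H97: ✗
parcel=H53: ✗
parcel=H62: ✓ → 1748
parcel=H44: ✗
parcel=H76: ✗
parcel=H18: ✗
parcel=H88: ✗
parcel=H12: ✓ → 911
freight_sum = 4562 + 4636 + 1748 + 911 = 11857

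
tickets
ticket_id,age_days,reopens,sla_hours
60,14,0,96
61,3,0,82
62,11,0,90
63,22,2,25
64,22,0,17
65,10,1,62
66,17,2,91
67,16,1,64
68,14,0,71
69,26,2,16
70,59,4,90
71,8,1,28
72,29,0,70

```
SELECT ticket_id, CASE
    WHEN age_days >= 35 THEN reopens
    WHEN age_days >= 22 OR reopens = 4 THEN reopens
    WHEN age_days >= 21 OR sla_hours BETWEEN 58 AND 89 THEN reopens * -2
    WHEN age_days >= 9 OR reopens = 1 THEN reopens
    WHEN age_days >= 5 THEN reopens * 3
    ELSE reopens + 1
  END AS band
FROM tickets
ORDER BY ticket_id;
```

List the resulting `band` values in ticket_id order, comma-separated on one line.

ticket_id=60: age_days >= 9 OR reopens = 1 → 0
ticket_id=61: age_days >= 21 OR sla_hours BETWEEN 58 AND 89 → 0
ticket_id=62: age_days >= 9 OR reopens = 1 → 0
ticket_id=63: age_days >= 22 OR reopens = 4 → 2
ticket_id=64: age_days >= 22 OR reopens = 4 → 0
ticket_id=65: age_days >= 21 OR sla_hours BETWEEN 58 AND 89 → -2
ticket_id=66: age_days >= 9 OR reopens = 1 → 2
ticket_id=67: age_days >= 21 OR sla_hours BETWEEN 58 AND 89 → -2
ticket_id=68: age_days >= 21 OR sla_hours BETWEEN 58 AND 89 → 0
ticket_id=69: age_days >= 22 OR reopens = 4 → 2
ticket_id=70: age_days >= 35 → 4
ticket_id=71: age_days >= 9 OR reopens = 1 → 1
ticket_id=72: age_days >= 22 OR reopens = 4 → 0

0, 0, 0, 2, 0, -2, 2, -2, 0, 2, 4, 1, 0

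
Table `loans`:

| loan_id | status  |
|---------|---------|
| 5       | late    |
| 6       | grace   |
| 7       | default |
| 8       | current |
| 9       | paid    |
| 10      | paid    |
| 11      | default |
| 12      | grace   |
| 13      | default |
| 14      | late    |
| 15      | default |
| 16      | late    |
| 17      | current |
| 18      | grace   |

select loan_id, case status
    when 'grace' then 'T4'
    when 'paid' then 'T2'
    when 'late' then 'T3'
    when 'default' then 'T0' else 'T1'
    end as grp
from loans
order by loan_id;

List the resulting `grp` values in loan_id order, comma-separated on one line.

T3, T4, T0, T1, T2, T2, T0, T4, T0, T3, T0, T3, T1, T4

loan_id=5: status='late' → T3
loan_id=6: status='grace' → T4
loan_id=7: status='default' → T0
loan_id=8: ELSE → T1
loan_id=9: status='paid' → T2
loan_id=10: status='paid' → T2
loan_id=11: status='default' → T0
loan_id=12: status='grace' → T4
loan_id=13: status='default' → T0
loan_id=14: status='late' → T3
loan_id=15: status='default' → T0
loan_id=16: status='late' → T3
loan_id=17: ELSE → T1
loan_id=18: status='grace' → T4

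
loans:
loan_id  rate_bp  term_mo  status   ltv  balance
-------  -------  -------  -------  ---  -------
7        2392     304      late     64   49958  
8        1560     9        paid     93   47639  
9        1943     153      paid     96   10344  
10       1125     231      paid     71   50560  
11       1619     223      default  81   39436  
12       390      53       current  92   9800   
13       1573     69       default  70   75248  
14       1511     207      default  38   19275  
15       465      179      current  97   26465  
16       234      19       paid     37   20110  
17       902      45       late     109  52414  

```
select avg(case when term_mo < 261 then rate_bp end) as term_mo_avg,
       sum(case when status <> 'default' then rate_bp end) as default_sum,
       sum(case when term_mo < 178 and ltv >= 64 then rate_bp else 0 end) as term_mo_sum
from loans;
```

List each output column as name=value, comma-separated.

[term_mo_avg: term_mo < 261]
loan_id=7: ✗
loan_id=8: ✓ → 1560
loan_id=9: ✓ → 1943
loan_id=10: ✓ → 1125
loan_id=11: ✓ → 1619
loan_id=12: ✓ → 390
loan_id=13: ✓ → 1573
loan_id=14: ✓ → 1511
loan_id=15: ✓ → 465
loan_id=16: ✓ → 234
loan_id=17: ✓ → 902
term_mo_avg = (1560 + 1943 + 1125 + 1619 + 390 + 1573 + 1511 + 465 + 234 + 902) / 10 = 1132.2
—
[default_sum: status <> 'default']
loan_id=7: ✓ → 2392
loan_id=8: ✓ → 1560
loan_id=9: ✓ → 1943
loan_id=10: ✓ → 1125
loan_id=11: ✗
loan_id=12: ✓ → 390
loan_id=13: ✗
loan_id=14: ✗
loan_id=15: ✓ → 465
loan_id=16: ✓ → 234
loan_id=17: ✓ → 902
default_sum = 2392 + 1560 + 1943 + 1125 + 390 + 465 + 234 + 902 = 9011
—
[term_mo_sum: term_mo < 178 and ltv >= 64]
loan_id=7: ✗
loan_id=8: ✓ → 1560
loan_id=9: ✓ → 1943
loan_id=10: ✗
loan_id=11: ✗
loan_id=12: ✓ → 390
loan_id=13: ✓ → 1573
loan_id=14: ✗
loan_id=15: ✗
loan_id=16: ✗
loan_id=17: ✓ → 902
term_mo_sum = 1560 + 1943 + 390 + 1573 + 902 = 6368

term_mo_avg=1132.2, default_sum=9011, term_mo_sum=6368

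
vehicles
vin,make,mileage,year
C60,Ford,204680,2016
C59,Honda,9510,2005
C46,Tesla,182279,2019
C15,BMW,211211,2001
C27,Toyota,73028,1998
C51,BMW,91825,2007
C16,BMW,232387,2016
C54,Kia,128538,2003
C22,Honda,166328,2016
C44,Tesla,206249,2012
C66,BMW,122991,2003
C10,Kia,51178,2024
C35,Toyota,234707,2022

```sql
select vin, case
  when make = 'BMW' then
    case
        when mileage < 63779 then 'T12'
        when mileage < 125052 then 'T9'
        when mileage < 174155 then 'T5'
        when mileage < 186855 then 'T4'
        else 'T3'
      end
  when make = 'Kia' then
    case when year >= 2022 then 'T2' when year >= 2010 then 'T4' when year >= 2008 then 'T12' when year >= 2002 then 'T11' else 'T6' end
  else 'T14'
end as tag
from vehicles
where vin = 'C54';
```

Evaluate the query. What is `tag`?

vin = C54: make=Kia, mileage=128538, year=2003.
make='Kia' → inner[year >= 2002] → T11

T11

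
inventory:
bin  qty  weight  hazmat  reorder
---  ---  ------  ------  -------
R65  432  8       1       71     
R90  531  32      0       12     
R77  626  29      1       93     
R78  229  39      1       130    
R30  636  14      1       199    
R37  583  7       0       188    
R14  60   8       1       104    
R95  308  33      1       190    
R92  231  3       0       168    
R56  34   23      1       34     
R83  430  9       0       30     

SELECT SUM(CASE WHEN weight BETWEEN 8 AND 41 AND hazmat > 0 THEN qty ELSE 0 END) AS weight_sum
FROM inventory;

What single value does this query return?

2325

bin=R65: ✓ → 432
bin=R90: ✗
bin=R77: ✓ → 626
bin=R78: ✓ → 229
bin=R30: ✓ → 636
bin=R37: ✗
bin=R14: ✓ → 60
bin=R95: ✓ → 308
bin=R92: ✗
bin=R56: ✓ → 34
bin=R83: ✗
weight_sum = 432 + 626 + 229 + 636 + 60 + 308 + 34 = 2325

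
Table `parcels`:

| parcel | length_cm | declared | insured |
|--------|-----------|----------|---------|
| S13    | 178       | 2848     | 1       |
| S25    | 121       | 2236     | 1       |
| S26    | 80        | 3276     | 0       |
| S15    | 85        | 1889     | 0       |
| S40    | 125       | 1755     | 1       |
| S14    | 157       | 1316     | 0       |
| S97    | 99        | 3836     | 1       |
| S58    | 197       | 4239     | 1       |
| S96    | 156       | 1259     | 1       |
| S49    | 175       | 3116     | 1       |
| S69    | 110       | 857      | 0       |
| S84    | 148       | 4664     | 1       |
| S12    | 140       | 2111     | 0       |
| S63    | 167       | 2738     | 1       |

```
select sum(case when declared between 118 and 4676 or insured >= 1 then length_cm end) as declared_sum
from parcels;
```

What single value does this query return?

1938

parcel=S13: ✓ → 178
parcel=S25: ✓ → 121
parcel=S26: ✓ → 80
parcel=S15: ✓ → 85
parcel=S40: ✓ → 125
parcel=S14: ✓ → 157
parcel=S97: ✓ → 99
parcel=S58: ✓ → 197
parcel=S96: ✓ → 156
parcel=S49: ✓ → 175
parcel=S69: ✓ → 110
parcel=S84: ✓ → 148
parcel=S12: ✓ → 140
parcel=S63: ✓ → 167
declared_sum = 178 + 121 + 80 + 85 + 125 + 157 + 99 + 197 + 156 + 175 + 110 + 148 + 140 + 167 = 1938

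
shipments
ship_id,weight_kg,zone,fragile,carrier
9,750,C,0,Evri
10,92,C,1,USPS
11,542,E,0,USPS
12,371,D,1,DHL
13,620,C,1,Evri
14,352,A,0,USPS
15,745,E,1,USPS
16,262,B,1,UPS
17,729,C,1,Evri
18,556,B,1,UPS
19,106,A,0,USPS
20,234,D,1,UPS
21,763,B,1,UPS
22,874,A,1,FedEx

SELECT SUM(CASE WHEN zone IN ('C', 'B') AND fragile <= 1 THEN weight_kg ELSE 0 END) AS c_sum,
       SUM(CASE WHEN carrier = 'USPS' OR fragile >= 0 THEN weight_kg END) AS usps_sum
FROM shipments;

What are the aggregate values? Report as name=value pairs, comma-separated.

[c_sum: zone IN ('C', 'B') AND fragile <= 1]
ship_id=9: ✓ → 750
ship_id=10: ✓ → 92
ship_id=11: ✗
ship_id=12: ✗
ship_id=13: ✓ → 620
ship_id=14: ✗
ship_id=15: ✗
ship_id=16: ✓ → 262
ship_id=17: ✓ → 729
ship_id=18: ✓ → 556
ship_id=19: ✗
ship_id=20: ✗
ship_id=21: ✓ → 763
ship_id=22: ✗
c_sum = 750 + 92 + 620 + 262 + 729 + 556 + 763 = 3772
—
[usps_sum: carrier = 'USPS' OR fragile >= 0]
ship_id=9: ✓ → 750
ship_id=10: ✓ → 92
ship_id=11: ✓ → 542
ship_id=12: ✓ → 371
ship_id=13: ✓ → 620
ship_id=14: ✓ → 352
ship_id=15: ✓ → 745
ship_id=16: ✓ → 262
ship_id=17: ✓ → 729
ship_id=18: ✓ → 556
ship_id=19: ✓ → 106
ship_id=20: ✓ → 234
ship_id=21: ✓ → 763
ship_id=22: ✓ → 874
usps_sum = 750 + 92 + 542 + 371 + 620 + 352 + 745 + 262 + 729 + 556 + 106 + 234 + 763 + 874 = 6996

c_sum=3772, usps_sum=6996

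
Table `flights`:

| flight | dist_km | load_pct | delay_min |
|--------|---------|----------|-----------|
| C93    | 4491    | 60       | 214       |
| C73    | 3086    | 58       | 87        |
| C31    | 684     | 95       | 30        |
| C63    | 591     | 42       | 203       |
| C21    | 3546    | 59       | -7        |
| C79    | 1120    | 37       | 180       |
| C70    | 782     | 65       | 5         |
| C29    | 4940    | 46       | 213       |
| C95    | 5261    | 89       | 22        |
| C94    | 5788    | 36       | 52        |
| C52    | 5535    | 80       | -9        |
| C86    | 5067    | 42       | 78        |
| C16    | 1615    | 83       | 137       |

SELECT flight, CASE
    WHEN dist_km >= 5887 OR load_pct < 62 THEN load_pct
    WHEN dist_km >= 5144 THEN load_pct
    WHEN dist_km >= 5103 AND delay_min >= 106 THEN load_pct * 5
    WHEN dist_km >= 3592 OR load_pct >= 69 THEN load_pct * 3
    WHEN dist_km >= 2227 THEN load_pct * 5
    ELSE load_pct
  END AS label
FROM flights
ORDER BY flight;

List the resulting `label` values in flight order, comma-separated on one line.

flight=C16: dist_km >= 3592 OR load_pct >= 69 → 249
flight=C21: dist_km >= 5887 OR load_pct < 62 → 59
flight=C29: dist_km >= 5887 OR load_pct < 62 → 46
flight=C31: dist_km >= 3592 OR load_pct >= 69 → 285
flight=C52: dist_km >= 5144 → 80
flight=C63: dist_km >= 5887 OR load_pct < 62 → 42
flight=C70: ELSE → 65
flight=C73: dist_km >= 5887 OR load_pct < 62 → 58
flight=C79: dist_km >= 5887 OR load_pct < 62 → 37
flight=C86: dist_km >= 5887 OR load_pct < 62 → 42
flight=C93: dist_km >= 5887 OR load_pct < 62 → 60
flight=C94: dist_km >= 5887 OR load_pct < 62 → 36
flight=C95: dist_km >= 5144 → 89

249, 59, 46, 285, 80, 42, 65, 58, 37, 42, 60, 36, 89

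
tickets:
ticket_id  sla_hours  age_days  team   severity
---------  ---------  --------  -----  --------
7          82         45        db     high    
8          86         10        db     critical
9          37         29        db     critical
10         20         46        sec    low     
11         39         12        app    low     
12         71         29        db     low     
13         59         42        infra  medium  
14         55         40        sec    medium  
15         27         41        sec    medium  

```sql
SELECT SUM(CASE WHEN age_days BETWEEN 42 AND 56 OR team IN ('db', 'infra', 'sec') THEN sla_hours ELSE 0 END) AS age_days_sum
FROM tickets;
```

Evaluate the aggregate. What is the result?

ticket_id=7: ✓ → 82
ticket_id=8: ✓ → 86
ticket_id=9: ✓ → 37
ticket_id=10: ✓ → 20
ticket_id=11: ✗
ticket_id=12: ✓ → 71
ticket_id=13: ✓ → 59
ticket_id=14: ✓ → 55
ticket_id=15: ✓ → 27
age_days_sum = 82 + 86 + 37 + 20 + 71 + 59 + 55 + 27 = 437

437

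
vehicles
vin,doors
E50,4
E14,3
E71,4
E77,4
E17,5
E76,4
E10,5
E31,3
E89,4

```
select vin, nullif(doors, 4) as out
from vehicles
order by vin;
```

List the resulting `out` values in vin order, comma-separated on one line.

5, 3, 5, 3, NULL, NULL, NULL, NULL, NULL

vin=E10: doors=5 vs 4: differ → 5
vin=E14: doors=3 vs 4: differ → 3
vin=E17: doors=5 vs 4: differ → 5
vin=E31: doors=3 vs 4: differ → 3
vin=E50: doors=4 vs 4: equal → NULL
vin=E71: doors=4 vs 4: equal → NULL
vin=E76: doors=4 vs 4: equal → NULL
vin=E77: doors=4 vs 4: equal → NULL
vin=E89: doors=4 vs 4: equal → NULL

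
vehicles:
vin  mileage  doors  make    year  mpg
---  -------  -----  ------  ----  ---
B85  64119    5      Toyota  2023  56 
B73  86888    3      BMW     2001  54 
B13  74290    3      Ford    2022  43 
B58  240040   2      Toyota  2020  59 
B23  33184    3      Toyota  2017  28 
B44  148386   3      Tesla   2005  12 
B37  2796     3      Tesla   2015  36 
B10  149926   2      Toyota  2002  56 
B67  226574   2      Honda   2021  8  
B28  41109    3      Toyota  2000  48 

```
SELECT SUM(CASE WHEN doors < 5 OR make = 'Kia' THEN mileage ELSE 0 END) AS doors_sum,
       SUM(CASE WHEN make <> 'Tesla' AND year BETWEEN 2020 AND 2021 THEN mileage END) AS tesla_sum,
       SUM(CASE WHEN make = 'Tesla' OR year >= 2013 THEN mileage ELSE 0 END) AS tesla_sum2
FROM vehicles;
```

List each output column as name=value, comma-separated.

doors_sum=1003193, tesla_sum=466614, tesla_sum2=789389

[doors_sum: doors < 5 OR make = 'Kia']
vin=B85: ✗
vin=B73: ✓ → 86888
vin=B13: ✓ → 74290
vin=B58: ✓ → 240040
vin=B23: ✓ → 33184
vin=B44: ✓ → 148386
vin=B37: ✓ → 2796
vin=B10: ✓ → 149926
vin=B67: ✓ → 226574
vin=B28: ✓ → 41109
doors_sum = 86888 + 74290 + 240040 + 33184 + 148386 + 2796 + 149926 + 226574 + 41109 = 1003193
—
[tesla_sum: make <> 'Tesla' AND year BETWEEN 2020 AND 2021]
vin=B85: ✗
vin=B73: ✗
vin=B13: ✗
vin=B58: ✓ → 240040
vin=B23: ✗
vin=B44: ✗
vin=B37: ✗
vin=B10: ✗
vin=B67: ✓ → 226574
vin=B28: ✗
tesla_sum = 240040 + 226574 = 466614
—
[tesla_sum2: make = 'Tesla' OR year >= 2013]
vin=B85: ✓ → 64119
vin=B73: ✗
vin=B13: ✓ → 74290
vin=B58: ✓ → 240040
vin=B23: ✓ → 33184
vin=B44: ✓ → 148386
vin=B37: ✓ → 2796
vin=B10: ✗
vin=B67: ✓ → 226574
vin=B28: ✗
tesla_sum2 = 64119 + 74290 + 240040 + 33184 + 148386 + 2796 + 226574 = 789389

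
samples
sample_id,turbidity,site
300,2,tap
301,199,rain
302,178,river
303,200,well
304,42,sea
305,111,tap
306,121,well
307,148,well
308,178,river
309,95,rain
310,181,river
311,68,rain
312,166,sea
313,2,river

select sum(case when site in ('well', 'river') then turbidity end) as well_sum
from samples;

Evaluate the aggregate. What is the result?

sample_id=300: ✗
sample_id=301: ✗
sample_id=302: ✓ → 178
sample_id=303: ✓ → 200
sample_id=304: ✗
sample_id=305: ✗
sample_id=306: ✓ → 121
sample_id=307: ✓ → 148
sample_id=308: ✓ → 178
sample_id=309: ✗
sample_id=310: ✓ → 181
sample_id=311: ✗
sample_id=312: ✗
sample_id=313: ✓ → 2
well_sum = 178 + 200 + 121 + 148 + 178 + 181 + 2 = 1008

1008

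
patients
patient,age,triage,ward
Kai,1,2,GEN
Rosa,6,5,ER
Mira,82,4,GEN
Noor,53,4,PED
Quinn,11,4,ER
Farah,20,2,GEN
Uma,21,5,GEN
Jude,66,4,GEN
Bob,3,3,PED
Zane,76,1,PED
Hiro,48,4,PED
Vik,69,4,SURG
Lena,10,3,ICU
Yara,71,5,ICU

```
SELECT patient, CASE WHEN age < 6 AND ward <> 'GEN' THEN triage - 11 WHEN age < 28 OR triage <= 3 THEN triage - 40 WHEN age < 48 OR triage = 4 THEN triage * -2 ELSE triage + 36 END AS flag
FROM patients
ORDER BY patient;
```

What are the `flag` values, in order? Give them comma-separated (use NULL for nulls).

patient=Bob: age < 6 AND ward <> 'GEN' → -8
patient=Farah: age < 28 OR triage <= 3 → -38
patient=Hiro: age < 48 OR triage = 4 → -8
patient=Jude: age < 48 OR triage = 4 → -8
patient=Kai: age < 28 OR triage <= 3 → -38
patient=Lena: age < 28 OR triage <= 3 → -37
patient=Mira: age < 48 OR triage = 4 → -8
patient=Noor: age < 48 OR triage = 4 → -8
patient=Quinn: age < 28 OR triage <= 3 → -36
patient=Rosa: age < 28 OR triage <= 3 → -35
patient=Uma: age < 28 OR triage <= 3 → -35
patient=Vik: age < 48 OR triage = 4 → -8
patient=Yara: ELSE → 41
patient=Zane: age < 28 OR triage <= 3 → -39

-8, -38, -8, -8, -38, -37, -8, -8, -36, -35, -35, -8, 41, -39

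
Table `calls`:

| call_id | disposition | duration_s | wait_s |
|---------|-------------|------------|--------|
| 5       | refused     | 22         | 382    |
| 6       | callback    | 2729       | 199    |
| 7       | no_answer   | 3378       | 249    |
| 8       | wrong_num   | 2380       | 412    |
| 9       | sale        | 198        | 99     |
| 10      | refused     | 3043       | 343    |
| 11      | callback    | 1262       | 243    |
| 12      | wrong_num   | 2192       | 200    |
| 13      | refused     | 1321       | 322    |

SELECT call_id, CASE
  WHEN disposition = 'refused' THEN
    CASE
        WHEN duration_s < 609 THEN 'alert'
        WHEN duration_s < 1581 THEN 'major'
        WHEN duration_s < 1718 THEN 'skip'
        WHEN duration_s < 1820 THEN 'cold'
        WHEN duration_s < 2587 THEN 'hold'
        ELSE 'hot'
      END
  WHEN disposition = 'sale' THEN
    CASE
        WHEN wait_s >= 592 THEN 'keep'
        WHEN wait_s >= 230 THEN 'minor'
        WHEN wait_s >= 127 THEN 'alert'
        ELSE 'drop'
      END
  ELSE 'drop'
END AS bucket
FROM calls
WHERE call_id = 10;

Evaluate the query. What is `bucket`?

call_id = 10: disposition=refused, duration_s=3043, wait_s=343.
disposition='refused' → inner[ELSE] → hot

hot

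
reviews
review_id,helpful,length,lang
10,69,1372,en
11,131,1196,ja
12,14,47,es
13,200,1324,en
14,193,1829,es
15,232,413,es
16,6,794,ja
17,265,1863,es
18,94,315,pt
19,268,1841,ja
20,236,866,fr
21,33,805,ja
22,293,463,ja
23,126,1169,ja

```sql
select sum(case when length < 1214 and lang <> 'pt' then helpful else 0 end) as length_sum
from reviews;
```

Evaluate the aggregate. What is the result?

review_id=10: ✗
review_id=11: ✓ → 131
review_id=12: ✓ → 14
review_id=13: ✗
review_id=14: ✗
review_id=15: ✓ → 232
review_id=16: ✓ → 6
review_id=17: ✗
review_id=18: ✗
review_id=19: ✗
review_id=20: ✓ → 236
review_id=21: ✓ → 33
review_id=22: ✓ → 293
review_id=23: ✓ → 126
length_sum = 131 + 14 + 232 + 6 + 236 + 33 + 293 + 126 = 1071

1071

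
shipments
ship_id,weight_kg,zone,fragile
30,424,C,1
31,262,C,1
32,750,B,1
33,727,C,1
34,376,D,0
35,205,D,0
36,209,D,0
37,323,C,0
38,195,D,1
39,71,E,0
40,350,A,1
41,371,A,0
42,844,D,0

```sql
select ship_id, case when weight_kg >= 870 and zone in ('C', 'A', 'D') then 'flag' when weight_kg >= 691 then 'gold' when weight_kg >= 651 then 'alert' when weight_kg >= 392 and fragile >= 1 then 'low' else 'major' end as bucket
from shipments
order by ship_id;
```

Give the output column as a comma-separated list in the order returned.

ship_id=30: weight_kg >= 392 and fragile >= 1 → low
ship_id=31: ELSE → major
ship_id=32: weight_kg >= 691 → gold
ship_id=33: weight_kg >= 691 → gold
ship_id=34: ELSE → major
ship_id=35: ELSE → major
ship_id=36: ELSE → major
ship_id=37: ELSE → major
ship_id=38: ELSE → major
ship_id=39: ELSE → major
ship_id=40: ELSE → major
ship_id=41: ELSE → major
ship_id=42: weight_kg >= 691 → gold

low, major, gold, gold, major, major, major, major, major, major, major, major, gold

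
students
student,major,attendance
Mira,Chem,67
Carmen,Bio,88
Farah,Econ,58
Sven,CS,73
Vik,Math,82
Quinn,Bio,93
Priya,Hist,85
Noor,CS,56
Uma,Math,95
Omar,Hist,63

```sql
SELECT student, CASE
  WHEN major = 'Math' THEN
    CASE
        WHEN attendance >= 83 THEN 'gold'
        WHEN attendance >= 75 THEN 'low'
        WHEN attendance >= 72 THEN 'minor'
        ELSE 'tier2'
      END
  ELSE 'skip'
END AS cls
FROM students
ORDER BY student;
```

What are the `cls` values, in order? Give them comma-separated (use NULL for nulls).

student=Carmen: major='Bio' → outer ELSE → skip
student=Farah: major='Econ' → outer ELSE → skip
student=Mira: major='Chem' → outer ELSE → skip
student=Noor: major='CS' → outer ELSE → skip
student=Omar: major='Hist' → outer ELSE → skip
student=Priya: major='Hist' → outer ELSE → skip
student=Quinn: major='Bio' → outer ELSE → skip
student=Sven: major='CS' → outer ELSE → skip
student=Uma: major='Math' → inner[attendance >= 83] → gold
student=Vik: major='Math' → inner[attendance >= 75] → low

skip, skip, skip, skip, skip, skip, skip, skip, gold, low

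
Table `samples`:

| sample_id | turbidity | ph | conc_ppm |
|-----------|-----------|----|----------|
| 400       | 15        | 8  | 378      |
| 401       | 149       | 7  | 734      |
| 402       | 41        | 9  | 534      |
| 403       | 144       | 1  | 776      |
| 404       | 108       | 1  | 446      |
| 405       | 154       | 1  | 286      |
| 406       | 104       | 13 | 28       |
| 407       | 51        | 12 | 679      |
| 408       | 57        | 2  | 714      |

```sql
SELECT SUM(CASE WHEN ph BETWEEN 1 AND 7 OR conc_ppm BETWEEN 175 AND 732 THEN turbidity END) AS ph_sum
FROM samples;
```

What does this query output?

sample_id=400: ✓ → 15
sample_id=401: ✓ → 149
sample_id=402: ✓ → 41
sample_id=403: ✓ → 144
sample_id=404: ✓ → 108
sample_id=405: ✓ → 154
sample_id=406: ✗
sample_id=407: ✓ → 51
sample_id=408: ✓ → 57
ph_sum = 15 + 149 + 41 + 144 + 108 + 154 + 51 + 57 = 719

719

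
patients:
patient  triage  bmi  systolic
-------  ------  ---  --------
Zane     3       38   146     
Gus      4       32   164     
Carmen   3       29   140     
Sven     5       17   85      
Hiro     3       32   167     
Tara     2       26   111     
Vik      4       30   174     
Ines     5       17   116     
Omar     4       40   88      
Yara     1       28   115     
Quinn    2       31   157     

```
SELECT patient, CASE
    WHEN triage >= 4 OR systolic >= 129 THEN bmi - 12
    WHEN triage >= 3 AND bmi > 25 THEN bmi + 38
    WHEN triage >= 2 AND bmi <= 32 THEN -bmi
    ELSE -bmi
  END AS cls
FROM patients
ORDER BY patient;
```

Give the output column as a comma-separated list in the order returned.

patient=Carmen: triage >= 4 OR systolic >= 129 → 17
patient=Gus: triage >= 4 OR systolic >= 129 → 20
patient=Hiro: triage >= 4 OR systolic >= 129 → 20
patient=Ines: triage >= 4 OR systolic >= 129 → 5
patient=Omar: triage >= 4 OR systolic >= 129 → 28
patient=Quinn: triage >= 4 OR systolic >= 129 → 19
patient=Sven: triage >= 4 OR systolic >= 129 → 5
patient=Tara: triage >= 2 AND bmi <= 32 → -26
patient=Vik: triage >= 4 OR systolic >= 129 → 18
patient=Yara: ELSE → -28
patient=Zane: triage >= 4 OR systolic >= 129 → 26

17, 20, 20, 5, 28, 19, 5, -26, 18, -28, 26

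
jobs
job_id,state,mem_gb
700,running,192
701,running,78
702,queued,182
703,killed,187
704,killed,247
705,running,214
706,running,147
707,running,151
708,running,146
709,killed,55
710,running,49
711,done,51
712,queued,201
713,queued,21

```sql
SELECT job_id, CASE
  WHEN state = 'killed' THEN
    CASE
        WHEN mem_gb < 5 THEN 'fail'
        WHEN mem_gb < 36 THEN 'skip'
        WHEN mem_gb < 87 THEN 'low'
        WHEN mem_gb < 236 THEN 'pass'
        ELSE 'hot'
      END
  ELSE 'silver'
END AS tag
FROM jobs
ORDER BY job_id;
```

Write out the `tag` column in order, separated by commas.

job_id=700: state='running' → outer ELSE → silver
job_id=701: state='running' → outer ELSE → silver
job_id=702: state='queued' → outer ELSE → silver
job_id=703: state='killed' → inner[mem_gb < 236] → pass
job_id=704: state='killed' → inner[ELSE] → hot
job_id=705: state='running' → outer ELSE → silver
job_id=706: state='running' → outer ELSE → silver
job_id=707: state='running' → outer ELSE → silver
job_id=708: state='running' → outer ELSE → silver
job_id=709: state='killed' → inner[mem_gb < 87] → low
job_id=710: state='running' → outer ELSE → silver
job_id=711: state='done' → outer ELSE → silver
job_id=712: state='queued' → outer ELSE → silver
job_id=713: state='queued' → outer ELSE → silver

silver, silver, silver, pass, hot, silver, silver, silver, silver, low, silver, silver, silver, silver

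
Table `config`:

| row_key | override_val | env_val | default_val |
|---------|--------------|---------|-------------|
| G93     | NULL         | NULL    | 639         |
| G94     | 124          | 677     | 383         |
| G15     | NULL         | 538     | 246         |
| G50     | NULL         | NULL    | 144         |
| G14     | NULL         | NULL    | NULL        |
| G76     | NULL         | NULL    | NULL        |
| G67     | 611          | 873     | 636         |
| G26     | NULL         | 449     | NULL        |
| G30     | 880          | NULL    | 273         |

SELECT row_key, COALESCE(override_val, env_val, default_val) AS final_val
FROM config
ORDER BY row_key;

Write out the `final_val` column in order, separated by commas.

NULL, 538, 449, 880, 144, 611, NULL, 639, 124

row_key=G14: override_val=NULL, env_val=NULL, default_val=NULL (all NULL) → NULL
row_key=G15: override_val=NULL, env_val=538 → 538
row_key=G26: override_val=NULL, env_val=449 → 449
row_key=G30: override_val=880 → 880
row_key=G50: override_val=NULL, env_val=NULL, default_val=144 → 144
row_key=G67: override_val=611 → 611
row_key=G76: override_val=NULL, env_val=NULL, default_val=NULL (all NULL) → NULL
row_key=G93: override_val=NULL, env_val=NULL, default_val=639 → 639
row_key=G94: override_val=124 → 124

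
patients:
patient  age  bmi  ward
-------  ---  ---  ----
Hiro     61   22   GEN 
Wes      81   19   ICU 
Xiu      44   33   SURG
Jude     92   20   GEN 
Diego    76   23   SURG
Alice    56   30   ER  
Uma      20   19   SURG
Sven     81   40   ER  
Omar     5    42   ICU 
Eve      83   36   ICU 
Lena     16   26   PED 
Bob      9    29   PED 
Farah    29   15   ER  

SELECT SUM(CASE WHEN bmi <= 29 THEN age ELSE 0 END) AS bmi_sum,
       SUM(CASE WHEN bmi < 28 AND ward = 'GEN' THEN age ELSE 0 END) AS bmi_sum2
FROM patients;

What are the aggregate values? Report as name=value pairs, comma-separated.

[bmi_sum: bmi <= 29]
patient=Hiro: ✓ → 61
patient=Wes: ✓ → 81
patient=Xiu: ✗
patient=Jude: ✓ → 92
patient=Diego: ✓ → 76
patient=Alice: ✗
patient=Uma: ✓ → 20
patient=Sven: ✗
patient=Omar: ✗
patient=Eve: ✗
patient=Lena: ✓ → 16
patient=Bob: ✓ → 9
patient=Farah: ✓ → 29
bmi_sum = 61 + 81 + 92 + 76 + 20 + 16 + 9 + 29 = 384
—
[bmi_sum2: bmi < 28 AND ward = 'GEN']
patient=Hiro: ✓ → 61
patient=Wes: ✗
patient=Xiu: ✗
patient=Jude: ✓ → 92
patient=Diego: ✗
patient=Alice: ✗
patient=Uma: ✗
patient=Sven: ✗
patient=Omar: ✗
patient=Eve: ✗
patient=Lena: ✗
patient=Bob: ✗
patient=Farah: ✗
bmi_sum2 = 61 + 92 = 153

bmi_sum=384, bmi_sum2=153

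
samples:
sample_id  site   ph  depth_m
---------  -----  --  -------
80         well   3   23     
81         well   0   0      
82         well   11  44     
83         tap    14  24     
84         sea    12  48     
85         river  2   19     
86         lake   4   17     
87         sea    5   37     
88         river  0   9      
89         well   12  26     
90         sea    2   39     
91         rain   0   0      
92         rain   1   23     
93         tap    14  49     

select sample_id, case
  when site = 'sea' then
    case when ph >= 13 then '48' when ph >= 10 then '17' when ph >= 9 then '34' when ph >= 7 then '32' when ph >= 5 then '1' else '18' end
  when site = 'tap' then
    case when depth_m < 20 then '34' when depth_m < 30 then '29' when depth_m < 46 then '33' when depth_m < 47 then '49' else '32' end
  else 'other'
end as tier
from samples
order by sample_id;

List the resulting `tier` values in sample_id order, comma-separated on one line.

other, other, other, 29, 17, other, other, 1, other, other, 18, other, other, 32

sample_id=80: site='well' → outer ELSE → other
sample_id=81: site='well' → outer ELSE → other
sample_id=82: site='well' → outer ELSE → other
sample_id=83: site='tap' → inner[depth_m < 30] → 29
sample_id=84: site='sea' → inner[ph >= 10] → 17
sample_id=85: site='river' → outer ELSE → other
sample_id=86: site='lake' → outer ELSE → other
sample_id=87: site='sea' → inner[ph >= 5] → 1
sample_id=88: site='river' → outer ELSE → other
sample_id=89: site='well' → outer ELSE → other
sample_id=90: site='sea' → inner[ELSE] → 18
sample_id=91: site='rain' → outer ELSE → other
sample_id=92: site='rain' → outer ELSE → other
sample_id=93: site='tap' → inner[ELSE] → 32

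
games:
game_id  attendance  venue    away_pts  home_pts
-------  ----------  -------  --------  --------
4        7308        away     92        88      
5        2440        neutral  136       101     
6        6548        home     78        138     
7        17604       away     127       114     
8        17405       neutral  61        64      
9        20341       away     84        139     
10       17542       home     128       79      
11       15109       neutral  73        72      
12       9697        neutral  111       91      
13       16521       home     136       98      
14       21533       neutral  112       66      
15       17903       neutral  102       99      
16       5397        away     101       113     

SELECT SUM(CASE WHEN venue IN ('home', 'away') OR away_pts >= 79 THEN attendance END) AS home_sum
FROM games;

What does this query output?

game_id=4: ✓ → 7308
game_id=5: ✓ → 2440
game_id=6: ✓ → 6548
game_id=7: ✓ → 17604
game_id=8: ✗
game_id=9: ✓ → 20341
game_id=10: ✓ → 17542
game_id=11: ✗
game_id=12: ✓ → 9697
game_id=13: ✓ → 16521
game_id=14: ✓ → 21533
game_id=15: ✓ → 17903
game_id=16: ✓ → 5397
home_sum = 7308 + 2440 + 6548 + 17604 + 20341 + 17542 + 9697 + 16521 + 21533 + 17903 + 5397 = 142834

142834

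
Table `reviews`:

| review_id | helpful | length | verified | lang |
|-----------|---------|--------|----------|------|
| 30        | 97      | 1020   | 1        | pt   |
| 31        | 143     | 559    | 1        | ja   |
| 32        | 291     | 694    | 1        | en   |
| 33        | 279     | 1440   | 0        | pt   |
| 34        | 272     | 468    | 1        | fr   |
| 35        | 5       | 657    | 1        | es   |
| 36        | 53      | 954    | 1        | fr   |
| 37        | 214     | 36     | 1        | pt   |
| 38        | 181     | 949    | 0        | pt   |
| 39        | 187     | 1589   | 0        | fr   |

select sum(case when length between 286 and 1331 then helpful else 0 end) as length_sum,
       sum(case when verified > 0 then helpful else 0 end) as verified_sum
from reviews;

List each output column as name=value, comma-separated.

length_sum=1042, verified_sum=1075

[length_sum: length between 286 and 1331]
review_id=30: ✓ → 97
review_id=31: ✓ → 143
review_id=32: ✓ → 291
review_id=33: ✗
review_id=34: ✓ → 272
review_id=35: ✓ → 5
review_id=36: ✓ → 53
review_id=37: ✗
review_id=38: ✓ → 181
review_id=39: ✗
length_sum = 97 + 143 + 291 + 272 + 5 + 53 + 181 = 1042
—
[verified_sum: verified > 0]
review_id=30: ✓ → 97
review_id=31: ✓ → 143
review_id=32: ✓ → 291
review_id=33: ✗
review_id=34: ✓ → 272
review_id=35: ✓ → 5
review_id=36: ✓ → 53
review_id=37: ✓ → 214
review_id=38: ✗
review_id=39: ✗
verified_sum = 97 + 143 + 291 + 272 + 5 + 53 + 214 = 1075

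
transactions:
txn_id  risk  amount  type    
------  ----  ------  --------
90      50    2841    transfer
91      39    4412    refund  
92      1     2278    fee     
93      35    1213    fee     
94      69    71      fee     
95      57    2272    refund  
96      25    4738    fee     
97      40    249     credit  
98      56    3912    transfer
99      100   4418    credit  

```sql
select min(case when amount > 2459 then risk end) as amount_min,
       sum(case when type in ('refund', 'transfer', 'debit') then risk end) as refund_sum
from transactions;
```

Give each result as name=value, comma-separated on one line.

[amount_min: amount > 2459]
txn_id=90: ✓ → 50
txn_id=91: ✓ → 39
txn_id=92: ✗
txn_id=93: ✗
txn_id=94: ✗
txn_id=95: ✗
txn_id=96: ✓ → 25
txn_id=97: ✗
txn_id=98: ✓ → 56
txn_id=99: ✓ → 100
amount_min = MIN(50, 39, 25, 56, 100) = 25
—
[refund_sum: type in ('refund', 'transfer', 'debit')]
txn_id=90: ✓ → 50
txn_id=91: ✓ → 39
txn_id=92: ✗
txn_id=93: ✗
txn_id=94: ✗
txn_id=95: ✓ → 57
txn_id=96: ✗
txn_id=97: ✗
txn_id=98: ✓ → 56
txn_id=99: ✗
refund_sum = 50 + 39 + 57 + 56 = 202

amount_min=25, refund_sum=202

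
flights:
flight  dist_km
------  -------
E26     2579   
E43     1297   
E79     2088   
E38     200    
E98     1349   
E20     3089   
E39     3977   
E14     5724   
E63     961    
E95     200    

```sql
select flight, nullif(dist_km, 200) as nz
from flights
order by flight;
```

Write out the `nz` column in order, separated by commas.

5724, 3089, 2579, NULL, 3977, 1297, 961, 2088, NULL, 1349

flight=E14: dist_km=5724 vs 200: differ → 5724
flight=E20: dist_km=3089 vs 200: differ → 3089
flight=E26: dist_km=2579 vs 200: differ → 2579
flight=E38: dist_km=200 vs 200: equal → NULL
flight=E39: dist_km=3977 vs 200: differ → 3977
flight=E43: dist_km=1297 vs 200: differ → 1297
flight=E63: dist_km=961 vs 200: differ → 961
flight=E79: dist_km=2088 vs 200: differ → 2088
flight=E95: dist_km=200 vs 200: equal → NULL
flight=E98: dist_km=1349 vs 200: differ → 1349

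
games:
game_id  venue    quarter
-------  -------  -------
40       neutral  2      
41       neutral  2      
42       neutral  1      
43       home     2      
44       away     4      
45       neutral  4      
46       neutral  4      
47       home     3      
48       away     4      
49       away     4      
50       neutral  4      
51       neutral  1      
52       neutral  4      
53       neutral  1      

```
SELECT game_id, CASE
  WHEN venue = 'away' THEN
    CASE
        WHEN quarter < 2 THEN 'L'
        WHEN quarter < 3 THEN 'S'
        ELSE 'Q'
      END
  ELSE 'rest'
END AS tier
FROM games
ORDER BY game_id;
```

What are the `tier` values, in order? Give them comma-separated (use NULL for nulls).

rest, rest, rest, rest, Q, rest, rest, rest, Q, Q, rest, rest, rest, rest

game_id=40: venue='neutral' → outer ELSE → rest
game_id=41: venue='neutral' → outer ELSE → rest
game_id=42: venue='neutral' → outer ELSE → rest
game_id=43: venue='home' → outer ELSE → rest
game_id=44: venue='away' → inner[ELSE] → Q
game_id=45: venue='neutral' → outer ELSE → rest
game_id=46: venue='neutral' → outer ELSE → rest
game_id=47: venue='home' → outer ELSE → rest
game_id=48: venue='away' → inner[ELSE] → Q
game_id=49: venue='away' → inner[ELSE] → Q
game_id=50: venue='neutral' → outer ELSE → rest
game_id=51: venue='neutral' → outer ELSE → rest
game_id=52: venue='neutral' → outer ELSE → rest
game_id=53: venue='neutral' → outer ELSE → rest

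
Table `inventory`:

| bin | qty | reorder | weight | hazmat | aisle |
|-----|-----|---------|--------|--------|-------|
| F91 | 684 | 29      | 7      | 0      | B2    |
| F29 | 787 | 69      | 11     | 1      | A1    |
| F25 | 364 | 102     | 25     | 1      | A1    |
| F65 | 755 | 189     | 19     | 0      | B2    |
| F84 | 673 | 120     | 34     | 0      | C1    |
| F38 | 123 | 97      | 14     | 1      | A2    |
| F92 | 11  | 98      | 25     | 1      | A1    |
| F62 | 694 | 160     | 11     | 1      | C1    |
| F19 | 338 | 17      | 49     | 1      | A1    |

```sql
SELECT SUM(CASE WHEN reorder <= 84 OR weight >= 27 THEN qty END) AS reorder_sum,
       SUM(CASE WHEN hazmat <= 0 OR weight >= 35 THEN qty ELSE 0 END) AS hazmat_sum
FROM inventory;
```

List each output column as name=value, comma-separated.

[reorder_sum: reorder <= 84 OR weight >= 27]
bin=F91: ✓ → 684
bin=F29: ✓ → 787
bin=F25: ✗
bin=F65: ✗
bin=F84: ✓ → 673
bin=F38: ✗
bin=F92: ✗
bin=F62: ✗
bin=F19: ✓ → 338
reorder_sum = 684 + 787 + 673 + 338 = 2482
—
[hazmat_sum: hazmat <= 0 OR weight >= 35]
bin=F91: ✓ → 684
bin=F29: ✗
bin=F25: ✗
bin=F65: ✓ → 755
bin=F84: ✓ → 673
bin=F38: ✗
bin=F92: ✗
bin=F62: ✗
bin=F19: ✓ → 338
hazmat_sum = 684 + 755 + 673 + 338 = 2450

reorder_sum=2482, hazmat_sum=2450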